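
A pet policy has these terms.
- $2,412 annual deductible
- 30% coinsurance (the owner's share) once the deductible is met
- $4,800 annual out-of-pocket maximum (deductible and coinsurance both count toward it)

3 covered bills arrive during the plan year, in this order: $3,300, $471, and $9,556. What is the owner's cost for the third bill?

$1,980.30

Claim 1 — $3,300: deductible takes $2,412, $888 remains; coinsurance $888 × 30% = $266.40. Owner pays $2,678.40; OOP now $2,678.40.
Claim 2 — $471: 30% coinsurance on $471 = $141.30. Owner pays $141.30; OOP now $2,819.70.
Claim 3 — $9,556: deductible met; 30% of $9,556 = $2,866.80. OOP would hit $5,686.50 > $4,800, so the cap limits the owner to $4,800 − $2,819.70 = $1,980.30.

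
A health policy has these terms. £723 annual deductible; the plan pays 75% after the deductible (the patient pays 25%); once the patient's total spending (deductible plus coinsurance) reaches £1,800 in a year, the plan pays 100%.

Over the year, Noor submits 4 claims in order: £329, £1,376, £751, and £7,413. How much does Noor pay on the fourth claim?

Bill 1, £329: all of it applies to the deductible. Cost to patient: £329. OOP to date £329.
Bill 2, £1,376: £394 to deductible, leaving £982; patient's 25% is £245.50. Cost to patient: £639.50. OOP to date £968.50.
Bill 3, £751: deductible met; 25% of £751 = £187.75. Cost to patient: £187.75. OOP to date £1,156.25.
Bill 4, £7,413: deductible met; 25% of £7,413 = £1,853.25. That would push OOP to £3,009.50, over the £1,800 cap, so patient pays £1,800 − £1,156.25 = £643.75.

£643.75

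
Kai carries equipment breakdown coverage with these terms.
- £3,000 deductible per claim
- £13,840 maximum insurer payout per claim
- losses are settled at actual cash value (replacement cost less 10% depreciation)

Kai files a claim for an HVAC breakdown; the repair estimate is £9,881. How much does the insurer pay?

£5,892.90

Depreciate 10%: the covered value is £9,881 × 0.9 = £8,892.90.
After the deductible, £8,892.90 − £3,000 = £5,892.90 remains.
That's under the £13,840 cap, so the insurer reimburses the full £5,892.90.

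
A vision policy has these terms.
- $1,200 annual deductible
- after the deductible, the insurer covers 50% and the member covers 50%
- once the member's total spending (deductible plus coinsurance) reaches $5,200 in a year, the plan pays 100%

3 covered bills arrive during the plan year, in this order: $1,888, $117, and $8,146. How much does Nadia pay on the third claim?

Bill 1, $1,888: deductible takes $1,200, $688 remains; coinsurance $688 × 50% = $344. Member pays $1,544; OOP now $1,544.
Bill 2, $117: deductible already satisfied, so member's share is 50% × $117 = $58.50. Member owes $58.50 (running OOP $1,602.50).
Bill 3, $8,146: 50% coinsurance on $8,146 = $4,073. OOP would hit $5,675.50 > $5,200, so the cap limits the member to $5,200 − $1,602.50 = $3,597.50.

$3,597.50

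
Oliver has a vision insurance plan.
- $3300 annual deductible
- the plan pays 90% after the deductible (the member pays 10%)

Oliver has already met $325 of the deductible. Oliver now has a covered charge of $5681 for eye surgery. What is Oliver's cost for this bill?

$3245.60

Remaining deductible: $3300 − $325 = $2975.
After the $2975 deductible portion, $5681 − $2975 = $2706 is subject to coinsurance.
Coinsurance: $2706 × 10% = $270.60.
So the member owes $2975 + $270.60 = $3245.60.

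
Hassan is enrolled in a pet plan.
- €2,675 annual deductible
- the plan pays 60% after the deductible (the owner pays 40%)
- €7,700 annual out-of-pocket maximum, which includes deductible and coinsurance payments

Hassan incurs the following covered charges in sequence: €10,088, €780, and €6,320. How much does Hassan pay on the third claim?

€1,747.80

Claim 1 (€10,088): €2,675 to deductible, leaving €7,413; coinsurance €7,413 × 40% = €2,965.20. Owner pays €5,640.20; OOP now €5,640.20.
Claim 2 (€780): 40% coinsurance on €780 = €312. Cost to owner: €312. OOP to date €5,952.20.
Claim 3 (€6,320): deductible already satisfied, so owner's share is 40% × €6,320 = €2,528. OOP would hit €8,480.20 > €7,700, so the cap limits the owner to €7,700 − €5,952.20 = €1,747.80.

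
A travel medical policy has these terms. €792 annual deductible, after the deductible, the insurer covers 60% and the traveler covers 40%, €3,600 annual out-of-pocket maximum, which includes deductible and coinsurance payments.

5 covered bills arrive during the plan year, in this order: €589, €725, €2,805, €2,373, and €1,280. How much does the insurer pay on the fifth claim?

Claim 1 (€589): fully absorbed by the deductible. Cost to traveler: €589. OOP to date €589. Plan pays €589 − €589 = €0.
Claim 2 (€725): deductible takes €203, €522 remains; coinsurance €522 × 40% = €208.80. Traveler pays €411.80; OOP now €1,000.80. Insurer: €725 − €411.80 = €313.20.
Claim 3 (€2,805): deductible already satisfied, so traveler's share is 40% × €2,805 = €1,122. Traveler owes €1,122 (running OOP €2,122.80). Plan pays €2,805 − €1,122 = €1,683.
Claim 4 (€2,373): deductible met; 40% of €2,373 = €949.20. Traveler owes €949.20 (running OOP €3,072). Plan pays €2,373 − €949.20 = €1,423.80.
Claim 5 (€1,280): 40% coinsurance on €1,280 = €512. Traveler owes €512 (running OOP €3,584). Insurer: €1,280 − €512 = €768.

€768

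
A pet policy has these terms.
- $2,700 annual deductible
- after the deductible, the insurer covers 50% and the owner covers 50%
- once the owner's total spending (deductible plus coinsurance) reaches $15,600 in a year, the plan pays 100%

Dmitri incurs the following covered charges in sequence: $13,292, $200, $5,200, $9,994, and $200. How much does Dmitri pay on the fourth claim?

$4,904

Claim 1 — $13,292: deductible takes $2,700, $10,592 remains; 50% of $10,592 = $5,296. Owner pays $7,996; OOP now $7,996.
Claim 2 — $200: 50% coinsurance on $200 = $100. Cost to owner: $100. OOP to date $8,096.
Claim 3 — $5,200: deductible already satisfied, so owner's share is 50% × $5,200 = $2,600. Cost to owner: $2,600. OOP to date $10,696.
Claim 4 — $9,994: deductible met; 50% of $9,994 = $4,997. OOP would hit $15,693 > $15,600, so the cap limits the owner to $15,600 − $10,696 = $4,904.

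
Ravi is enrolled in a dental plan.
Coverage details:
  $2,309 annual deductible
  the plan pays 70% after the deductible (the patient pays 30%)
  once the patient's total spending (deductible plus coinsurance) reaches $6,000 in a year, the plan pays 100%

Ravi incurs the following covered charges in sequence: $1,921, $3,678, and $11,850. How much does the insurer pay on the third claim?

#1 ($1,921): entire amount goes to the deductible. Patient pays $1,921; OOP now $1,921. Plan pays $1,921 − $1,921 = $0.
#2 ($3,678): $388 to deductible, leaving $3,290; coinsurance $3,290 × 30% = $987. Patient owes $1,375 (running OOP $3,296). Plan pays $3,678 − $1,375 = $2,303.
#3 ($11,850): deductible met; 30% of $11,850 = $3,555. That would push OOP to $6,851, over the $6,000 cap, so patient pays $6,000 − $3,296 = $2,704. Insurer: $11,850 − $2,704 = $9,146.

$9,146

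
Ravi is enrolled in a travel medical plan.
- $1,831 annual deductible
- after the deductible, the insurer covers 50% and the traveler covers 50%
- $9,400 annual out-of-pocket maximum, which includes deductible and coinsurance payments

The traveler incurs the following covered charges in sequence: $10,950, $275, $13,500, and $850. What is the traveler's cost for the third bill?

$2,872

Claim 1 — $10,950: $1,831 to deductible, leaving $9,119; coinsurance $9,119 × 50% = $4,559.50. Traveler owes $6,390.50 (running OOP $6,390.50).
Claim 2 — $275: deductible already satisfied, so traveler's share is 50% × $275 = $137.50. Traveler owes $137.50 (running OOP $6,528).
Claim 3 — $13,500: deductible met; 50% of $13,500 = $6,750. OOP would hit $13,278 > $9,400, so the cap limits the traveler to $9,400 − $6,528 = $2,872.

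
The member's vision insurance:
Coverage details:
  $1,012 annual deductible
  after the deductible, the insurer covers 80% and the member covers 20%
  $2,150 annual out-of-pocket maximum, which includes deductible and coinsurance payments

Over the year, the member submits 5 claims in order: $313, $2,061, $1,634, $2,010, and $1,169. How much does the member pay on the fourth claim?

$402

#1 ($313): entire amount goes to the deductible. Member owes $313 (running OOP $313).
#2 ($2,061): $699 to deductible, leaving $1,362; 20% of $1,362 = $272.40. Member owes $971.40 (running OOP $1,284.40).
#3 ($1,634): deductible already satisfied, so member's share is 20% × $1,634 = $326.80. Member pays $326.80; OOP now $1,611.20.
#4 ($2,010): 20% coinsurance on $2,010 = $402. Member pays $402; OOP now $2,013.20.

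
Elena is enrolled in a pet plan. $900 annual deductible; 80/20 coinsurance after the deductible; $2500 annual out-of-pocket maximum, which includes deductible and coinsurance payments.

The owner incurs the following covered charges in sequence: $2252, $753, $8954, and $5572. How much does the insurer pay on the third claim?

Claim 1 — $2252: $900 to deductible, leaving $1352; 20% of $1352 = $270.40. Owner pays $1170.40; OOP now $1170.40. Insurer: $2252 − $1170.40 = $1081.60.
Claim 2 — $753: deductible met; 20% of $753 = $150.60. Owner owes $150.60 (running OOP $1321). Plan pays $753 − $150.60 = $602.40.
Claim 3 — $8954: 20% coinsurance on $8954 = $1790.80. Adding that to $1321 gives $3111.80, past the $2500 cap; owner pays only $2500 − $1321 = $1179. Plan pays $8954 − $1179 = $7775.

$7775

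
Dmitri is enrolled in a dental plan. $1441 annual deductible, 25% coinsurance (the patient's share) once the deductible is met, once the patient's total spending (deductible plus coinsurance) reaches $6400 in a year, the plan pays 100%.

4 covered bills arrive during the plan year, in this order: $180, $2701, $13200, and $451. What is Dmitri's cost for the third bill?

$3300

Claim 1 ($180): entire amount goes to the deductible. Patient owes $180 (running OOP $180).
Claim 2 ($2701): $1261 to deductible, leaving $1440; patient's 25% is $360. Patient pays $1621; OOP now $1801.
Claim 3 ($13200): deductible already satisfied, so patient's share is 25% × $13200 = $3300. Patient pays $3300; OOP now $5101.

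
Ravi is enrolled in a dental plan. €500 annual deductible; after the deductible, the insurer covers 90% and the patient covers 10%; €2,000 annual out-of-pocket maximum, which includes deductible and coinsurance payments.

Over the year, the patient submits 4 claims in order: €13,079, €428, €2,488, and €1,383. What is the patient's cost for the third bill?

€199.30

#1 (€13,079): deductible takes €500, €12,579 remains; coinsurance €12,579 × 10% = €1,257.90. Patient pays €1,757.90; OOP now €1,757.90.
#2 (€428): deductible met; 10% of €428 = €42.80. Patient owes €42.80 (running OOP €1,800.70).
#3 (€2,488): deductible met; 10% of €2,488 = €248.80. OOP would hit €2,049.50 > €2,000, so the cap limits the patient to €2,000 − €1,800.70 = €199.30.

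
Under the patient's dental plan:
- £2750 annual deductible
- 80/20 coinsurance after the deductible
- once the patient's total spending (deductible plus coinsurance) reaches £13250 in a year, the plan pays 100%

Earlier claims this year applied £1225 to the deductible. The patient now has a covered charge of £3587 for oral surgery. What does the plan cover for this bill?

Deductible still to meet: £2750 − £1225 = £1525.
The remaining £2062 (= £3587 − £1525) moves to coinsurance.
Coinsurance: £2062 × 20% = £412.40.
Patient responsibility before any cap: £1525 + £412.40 = £1937.40.
Total out-of-pocket so far would be £1225 + £1937.40 = £3162.40, below the £13250 cap — no reduction.
Insurer pays the balance: £3587 − £1937.40 = £1649.60.

£1649.60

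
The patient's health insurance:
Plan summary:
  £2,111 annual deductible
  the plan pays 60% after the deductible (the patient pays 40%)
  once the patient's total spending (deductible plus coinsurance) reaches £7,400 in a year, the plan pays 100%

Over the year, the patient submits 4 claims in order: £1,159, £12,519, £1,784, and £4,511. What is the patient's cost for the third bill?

Claim 1 — £1,159: all of it applies to the deductible. Patient pays £1,159; OOP now £1,159.
Claim 2 — £12,519: £952 finishes the deductible; £11,567 goes to coinsurance; patient's 40% is £4,626.80. Cost to patient: £5,578.80. OOP to date £6,737.80.
Claim 3 — £1,784: 40% coinsurance on £1,784 = £713.60. OOP would hit £7,451.40 > £7,400, so the cap limits the patient to £7,400 − £6,737.80 = £662.20.

£662.20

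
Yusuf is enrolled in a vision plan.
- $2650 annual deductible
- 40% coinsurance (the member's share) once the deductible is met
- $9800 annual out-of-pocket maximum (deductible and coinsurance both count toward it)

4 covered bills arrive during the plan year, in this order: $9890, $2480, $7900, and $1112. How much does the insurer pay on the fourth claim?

$1010

Bill 1, $9890: deductible takes $2650, $7240 remains; member's 40% is $2896. Cost to member: $5546. OOP to date $5546. Plan pays $9890 − $5546 = $4344.
Bill 2, $2480: deductible met; 40% of $2480 = $992. Member pays $992; OOP now $6538. Plan pays $2480 − $992 = $1488.
Bill 3, $7900: 40% coinsurance on $7900 = $3160. Cost to member: $3160. OOP to date $9698. Plan pays $7900 − $3160 = $4740.
Bill 4, $1112: deductible met; 40% of $1112 = $444.80. That would push OOP to $10142.80, over the $9800 cap, so member pays $9800 − $9698 = $102. Insurer: $1112 − $102 = $1010.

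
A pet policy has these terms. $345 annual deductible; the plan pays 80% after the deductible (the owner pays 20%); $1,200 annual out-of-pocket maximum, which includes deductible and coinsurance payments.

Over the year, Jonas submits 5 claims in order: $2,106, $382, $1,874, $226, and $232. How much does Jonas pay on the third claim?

#1 ($2,106): $345 finishes the deductible; $1,761 goes to coinsurance; 20% of $1,761 = $352.20. Owner pays $697.20; OOP now $697.20.
#2 ($382): 20% coinsurance on $382 = $76.40. Owner pays $76.40; OOP now $773.60.
#3 ($1,874): deductible already satisfied, so owner's share is 20% × $1,874 = $374.80. Cost to owner: $374.80. OOP to date $1,148.40.

$374.80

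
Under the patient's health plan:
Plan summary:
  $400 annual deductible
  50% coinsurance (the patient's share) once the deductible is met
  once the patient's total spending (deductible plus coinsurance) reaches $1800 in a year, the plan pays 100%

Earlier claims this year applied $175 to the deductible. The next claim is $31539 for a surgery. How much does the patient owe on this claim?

$1625

Remaining deductible: $400 − $175 = $225.
After the $225 deductible portion, $31539 − $225 = $31314 is subject to coinsurance.
50% of $31314 = $15657 falls to the patient.
That puts the patient's cost at $225 + $15657 = $15882 before any cap.
That would bring total out-of-pocket to $16057, past the $1800 cap. The patient is capped at $1800 − $175 = $1625 on this claim.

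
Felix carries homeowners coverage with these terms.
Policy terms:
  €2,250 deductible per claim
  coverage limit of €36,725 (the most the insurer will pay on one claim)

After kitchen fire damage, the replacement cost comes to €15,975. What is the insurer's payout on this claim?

Subtract the deductible: €15,975 − €2,250 = €13,725.
€13,725 ≤ €36,725, so the limit doesn't bind; insurer pays €13,725.

€13,725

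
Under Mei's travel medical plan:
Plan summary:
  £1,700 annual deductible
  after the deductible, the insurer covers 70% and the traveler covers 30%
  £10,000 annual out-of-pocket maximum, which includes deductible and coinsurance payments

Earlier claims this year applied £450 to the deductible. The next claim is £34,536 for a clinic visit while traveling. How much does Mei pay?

Deductible still to meet: £1,700 − £450 = £1,250.
That leaves £34,536 − £1,250 = £33,286 for coinsurance.
30% of £33,286 = £9,985.80 falls to the traveler.
That puts the traveler's cost at £1,250 + £9,985.80 = £11,235.80 before any cap.
Year-to-date out-of-pocket would reach £450 + £11,235.80 = £11,685.80, above the £10,000 maximum, so the traveler pays only £10,000 − £450 = £9,550.

£9,550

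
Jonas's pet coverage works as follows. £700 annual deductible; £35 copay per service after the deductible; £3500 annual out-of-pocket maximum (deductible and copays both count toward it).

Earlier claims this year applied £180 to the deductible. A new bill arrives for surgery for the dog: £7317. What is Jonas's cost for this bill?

£555

£180 of the £700 deductible is already met, leaving £520.
After the £520 deductible portion, £7317 − £520 = £6797 is subject to the copay.
Copay on this service: £35.
So the owner owes £520 + £35 = £555 before any cap.
Year-to-date out-of-pocket becomes £180 + £555 = £735, still under the £3500 maximum, so no cap applies.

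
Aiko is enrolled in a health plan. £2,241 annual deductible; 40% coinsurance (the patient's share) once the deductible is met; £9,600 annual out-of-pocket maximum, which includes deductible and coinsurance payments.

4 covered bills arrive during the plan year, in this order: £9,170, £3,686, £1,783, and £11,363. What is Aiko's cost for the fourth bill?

Claim 1 (£9,170): £2,241 finishes the deductible; £6,929 goes to coinsurance; coinsurance £6,929 × 40% = £2,771.60. Patient pays £5,012.60; OOP now £5,012.60.
Claim 2 (£3,686): deductible met; 40% of £3,686 = £1,474.40. Cost to patient: £1,474.40. OOP to date £6,487.
Claim 3 (£1,783): deductible met; 40% of £1,783 = £713.20. Patient owes £713.20 (running OOP £7,200.20).
Claim 4 (£11,363): deductible already satisfied, so patient's share is 40% × £11,363 = £4,545.20. Adding that to £7,200.20 gives £11,745.40, past the £9,600 cap; patient pays only £9,600 − £7,200.20 = £2,399.80.

£2,399.80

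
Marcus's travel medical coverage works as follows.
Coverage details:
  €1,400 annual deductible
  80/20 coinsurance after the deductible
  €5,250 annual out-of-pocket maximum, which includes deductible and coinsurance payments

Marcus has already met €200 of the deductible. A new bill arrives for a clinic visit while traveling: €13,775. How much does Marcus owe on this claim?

Remaining deductible: €1,400 − €200 = €1,200.
After the €1,200 deductible portion, €13,775 − €1,200 = €12,575 is subject to coinsurance.
Coinsurance: €12,575 × 20% = €2,515.
Traveler responsibility before any cap: €1,200 + €2,515 = €3,715.
Year-to-date out-of-pocket becomes €200 + €3,715 = €3,915, still under the €5,250 maximum, so no cap applies.

€3,715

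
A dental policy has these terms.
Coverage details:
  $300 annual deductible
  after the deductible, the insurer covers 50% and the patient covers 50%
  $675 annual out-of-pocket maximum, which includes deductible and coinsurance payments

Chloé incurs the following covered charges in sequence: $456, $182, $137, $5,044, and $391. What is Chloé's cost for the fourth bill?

$137.50

Claim 1 ($456): $300 to deductible, leaving $156; coinsurance $156 × 50% = $78. Cost to patient: $378. OOP to date $378.
Claim 2 ($182): deductible already satisfied, so patient's share is 50% × $182 = $91. Cost to patient: $91. OOP to date $469.
Claim 3 ($137): 50% coinsurance on $137 = $68.50. Patient owes $68.50 (running OOP $537.50).
Claim 4 ($5,044): 50% coinsurance on $5,044 = $2,522. OOP would hit $3,059.50 > $675, so the cap limits the patient to $675 − $537.50 = $137.50.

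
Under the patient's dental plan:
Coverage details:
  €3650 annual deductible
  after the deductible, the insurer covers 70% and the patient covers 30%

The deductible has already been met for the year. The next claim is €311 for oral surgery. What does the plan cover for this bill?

The deductible is already satisfied, so the full bill goes to coinsurance.
30% of €311 = €93.30 falls to the patient.
The plan picks up €311 − €93.30 = €217.70.

€217.70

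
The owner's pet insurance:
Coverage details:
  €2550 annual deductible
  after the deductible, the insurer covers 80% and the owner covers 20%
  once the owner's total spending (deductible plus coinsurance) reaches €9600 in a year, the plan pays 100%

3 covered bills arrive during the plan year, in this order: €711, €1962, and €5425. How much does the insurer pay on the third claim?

Bill 1, €711: entire amount goes to the deductible. Cost to owner: €711. OOP to date €711. Insurer: €711 − €711 = €0.
Bill 2, €1962: €1839 to deductible, leaving €123; coinsurance €123 × 20% = €24.60. Cost to owner: €1863.60. OOP to date €2574.60. Plan pays €1962 − €1863.60 = €98.40.
Bill 3, €5425: 20% coinsurance on €5425 = €1085. Owner owes €1085 (running OOP €3659.60). Plan pays €5425 − €1085 = €4340.

€4340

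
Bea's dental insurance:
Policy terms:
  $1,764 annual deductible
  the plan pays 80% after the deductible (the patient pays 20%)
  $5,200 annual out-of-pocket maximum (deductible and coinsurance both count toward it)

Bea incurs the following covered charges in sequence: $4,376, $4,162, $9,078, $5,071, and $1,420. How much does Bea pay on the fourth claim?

Claim 1 — $4,376: $1,764 to deductible, leaving $2,612; patient's 20% is $522.40. Patient owes $2,286.40 (running OOP $2,286.40).
Claim 2 — $4,162: deductible met; 20% of $4,162 = $832.40. Cost to patient: $832.40. OOP to date $3,118.80.
Claim 3 — $9,078: 20% coinsurance on $9,078 = $1,815.60. Patient pays $1,815.60; OOP now $4,934.40.
Claim 4 — $5,071: 20% coinsurance on $5,071 = $1,014.20. Adding that to $4,934.40 gives $5,948.60, past the $5,200 cap; patient pays only $5,200 − $4,934.40 = $265.60.

$265.60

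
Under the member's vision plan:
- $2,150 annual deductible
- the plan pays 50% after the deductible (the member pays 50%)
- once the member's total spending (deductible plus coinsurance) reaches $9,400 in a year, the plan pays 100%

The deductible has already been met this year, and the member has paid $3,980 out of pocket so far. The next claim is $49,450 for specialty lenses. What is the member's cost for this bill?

$5,420

With the deductible met, the entire $49,450 is subject to coinsurance.
Coinsurance: $49,450 × 50% = $24,725.
Year-to-date out-of-pocket would reach $3,980 + $24,725 = $28,705, above the $9,400 maximum, so the member pays only $9,400 − $3,980 = $5,420.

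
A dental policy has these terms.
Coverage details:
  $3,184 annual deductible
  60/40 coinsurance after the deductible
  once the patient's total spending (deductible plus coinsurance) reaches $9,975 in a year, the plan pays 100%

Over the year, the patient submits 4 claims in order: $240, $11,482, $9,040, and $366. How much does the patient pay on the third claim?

#1 ($240): all of it applies to the deductible. Patient owes $240 (running OOP $240).
#2 ($11,482): $2,944 to deductible, leaving $8,538; patient's 40% is $3,415.20. Cost to patient: $6,359.20. OOP to date $6,599.20.
#3 ($9,040): 40% coinsurance on $9,040 = $3,616. OOP would hit $10,215.20 > $9,975, so the cap limits the patient to $9,975 − $6,599.20 = $3,375.80.

$3,375.80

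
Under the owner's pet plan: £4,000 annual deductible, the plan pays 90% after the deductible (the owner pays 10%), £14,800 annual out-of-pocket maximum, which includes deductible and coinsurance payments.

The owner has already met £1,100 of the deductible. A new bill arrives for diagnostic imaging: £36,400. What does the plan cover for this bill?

£1,100 of the £4,000 deductible is already met, leaving £2,900.
The remaining £33,500 (= £36,400 − £2,900) moves to coinsurance.
10% of £33,500 = £3,350 falls to the owner.
Owner responsibility before any cap: £2,900 + £3,350 = £6,250.
Cumulative spending £1,100 + £6,250 = £7,350 stays under the £14,800 maximum.
The plan picks up £36,400 − £6,250 = £30,150.

£30,150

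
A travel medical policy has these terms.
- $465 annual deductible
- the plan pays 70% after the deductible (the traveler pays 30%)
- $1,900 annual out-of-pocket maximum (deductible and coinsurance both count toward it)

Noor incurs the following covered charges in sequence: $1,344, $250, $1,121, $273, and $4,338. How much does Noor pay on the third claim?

$336.30

#1 ($1,344): $465 to deductible, leaving $879; coinsurance $879 × 30% = $263.70. Traveler owes $728.70 (running OOP $728.70).
#2 ($250): deductible already satisfied, so traveler's share is 30% × $250 = $75. Traveler pays $75; OOP now $803.70.
#3 ($1,121): deductible already satisfied, so traveler's share is 30% × $1,121 = $336.30. Traveler pays $336.30; OOP now $1,140.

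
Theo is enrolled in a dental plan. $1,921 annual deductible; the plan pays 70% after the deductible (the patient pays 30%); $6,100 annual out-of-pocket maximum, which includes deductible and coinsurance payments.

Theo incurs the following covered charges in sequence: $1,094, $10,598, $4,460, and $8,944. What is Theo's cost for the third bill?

#1 ($1,094): all of it applies to the deductible. Cost to patient: $1,094. OOP to date $1,094.
#2 ($10,598): $827 finishes the deductible; $9,771 goes to coinsurance; patient's 30% is $2,931.30. Patient owes $3,758.30 (running OOP $4,852.30).
#3 ($4,460): deductible met; 30% of $4,460 = $1,338. OOP would hit $6,190.30 > $6,100, so the cap limits the patient to $6,100 − $4,852.30 = $1,247.70.

$1,247.70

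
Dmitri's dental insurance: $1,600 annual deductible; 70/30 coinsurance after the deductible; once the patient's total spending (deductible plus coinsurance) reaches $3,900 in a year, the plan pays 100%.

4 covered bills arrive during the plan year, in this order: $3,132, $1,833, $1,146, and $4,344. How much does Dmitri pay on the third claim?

Claim 1 — $3,132: $1,600 finishes the deductible; $1,532 goes to coinsurance; patient's 30% is $459.60. Patient owes $2,059.60 (running OOP $2,059.60).
Claim 2 — $1,833: 30% coinsurance on $1,833 = $549.90. Patient owes $549.90 (running OOP $2,609.50).
Claim 3 — $1,146: deductible met; 30% of $1,146 = $343.80. Patient owes $343.80 (running OOP $2,953.30).

$343.80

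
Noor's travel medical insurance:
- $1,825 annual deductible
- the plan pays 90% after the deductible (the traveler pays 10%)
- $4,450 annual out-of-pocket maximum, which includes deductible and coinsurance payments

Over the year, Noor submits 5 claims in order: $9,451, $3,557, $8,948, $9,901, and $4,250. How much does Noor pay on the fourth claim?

Claim 1 — $9,451: $1,825 to deductible, leaving $7,626; coinsurance $7,626 × 10% = $762.60. Traveler owes $2,587.60 (running OOP $2,587.60).
Claim 2 — $3,557: deductible met; 10% of $3,557 = $355.70. Traveler pays $355.70; OOP now $2,943.30.
Claim 3 — $8,948: deductible already satisfied, so traveler's share is 10% × $8,948 = $894.80. Traveler pays $894.80; OOP now $3,838.10.
Claim 4 — $9,901: deductible met; 10% of $9,901 = $990.10. Adding that to $3,838.10 gives $4,828.20, past the $4,450 cap; traveler pays only $4,450 − $3,838.10 = $611.90.

$611.90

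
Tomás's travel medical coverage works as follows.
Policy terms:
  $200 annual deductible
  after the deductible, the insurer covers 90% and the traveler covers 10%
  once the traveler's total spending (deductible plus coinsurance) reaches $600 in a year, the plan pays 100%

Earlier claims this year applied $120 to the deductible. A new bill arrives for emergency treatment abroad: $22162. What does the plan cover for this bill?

$120 of the $200 deductible is already met, leaving $80.
The remaining $22082 (= $22162 − $80) moves to coinsurance.
Traveler's 10% share of $22082 is $2208.20.
Traveler responsibility before any cap: $80 + $2208.20 = $2288.20.
Adding $2288.20 to the $120 already spent would give $2408.20, which exceeds the $600 cap; the traveler pays just $600 − $120 = $480.
The plan picks up $22162 − $480 = $21682.

$21682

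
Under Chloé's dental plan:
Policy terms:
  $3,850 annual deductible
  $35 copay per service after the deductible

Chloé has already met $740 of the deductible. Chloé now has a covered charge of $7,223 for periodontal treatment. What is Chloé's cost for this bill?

$3,145

$740 of the $3,850 deductible is already met, leaving $3,110.
The remaining $4,113 (= $7,223 − $3,110) moves to the copay.
Copay on this service: $35.
So the patient owes $3,110 + $35 = $3,145.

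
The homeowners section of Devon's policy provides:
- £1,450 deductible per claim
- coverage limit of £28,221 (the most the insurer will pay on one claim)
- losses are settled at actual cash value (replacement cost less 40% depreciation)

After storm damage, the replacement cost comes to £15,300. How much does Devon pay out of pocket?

£7,570

Actual cash value after 40% depreciation: £15,300 × 60% = £9,180.
After the deductible, £9,180 − £1,450 = £7,730 remains.
£7,730 ≤ £28,221, so the limit doesn't bind; insurer pays £7,730.
Out of pocket: £15,300 − £7,730 = £7,570.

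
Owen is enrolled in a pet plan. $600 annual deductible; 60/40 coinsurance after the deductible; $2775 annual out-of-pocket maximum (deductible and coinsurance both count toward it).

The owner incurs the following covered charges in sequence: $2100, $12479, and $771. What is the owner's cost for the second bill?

$1575

#1 ($2100): deductible takes $600, $1500 remains; coinsurance $1500 × 40% = $600. Cost to owner: $1200. OOP to date $1200.
#2 ($12479): deductible met; 40% of $12479 = $4991.60. Adding that to $1200 gives $6191.60, past the $2775 cap; owner pays only $2775 − $1200 = $1575.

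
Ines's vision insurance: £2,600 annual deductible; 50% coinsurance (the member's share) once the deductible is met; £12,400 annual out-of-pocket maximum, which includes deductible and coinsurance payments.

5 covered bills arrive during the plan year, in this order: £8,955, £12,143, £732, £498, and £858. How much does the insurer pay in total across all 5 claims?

Claim 1 (£8,955): deductible takes £2,600, £6,355 remains; member's 50% is £3,177.50. Member pays £5,777.50; OOP now £5,777.50. Plan pays £8,955 − £5,777.50 = £3,177.50.
Claim 2 (£12,143): deductible already satisfied, so member's share is 50% × £12,143 = £6,071.50. Member pays £6,071.50; OOP now £11,849. Plan pays £12,143 − £6,071.50 = £6,071.50.
Claim 3 (£732): 50% coinsurance on £732 = £366. Cost to member: £366. OOP to date £12,215. Plan pays £732 − £366 = £366.
Claim 4 (£498): deductible met; 50% of £498 = £249. That would push OOP to £12,464, over the £12,400 cap, so member pays £12,400 − £12,215 = £185. Plan pays £498 − £185 = £313.
Claim 5 (£858): deductible already satisfied, so member's share is 50% × £858 = £429. OOP would hit £12,829 > £12,400, so the cap limits the member to £12,400 − £12,400 = £0. Plan pays £858 − £0 = £858.
Insurer total: £3,177.50 + £6,071.50 + £366 + £313 + £858 = £10,786.

£10,786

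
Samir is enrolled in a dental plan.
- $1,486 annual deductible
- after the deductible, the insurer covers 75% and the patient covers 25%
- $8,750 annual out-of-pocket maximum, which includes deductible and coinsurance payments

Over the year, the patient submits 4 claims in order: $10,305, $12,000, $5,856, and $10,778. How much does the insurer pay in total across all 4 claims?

$30,189

Claim 1 ($10,305): $1,486 finishes the deductible; $8,819 goes to coinsurance; coinsurance $8,819 × 25% = $2,204.75. Patient owes $3,690.75 (running OOP $3,690.75). Plan pays $10,305 − $3,690.75 = $6,614.25.
Claim 2 ($12,000): 25% coinsurance on $12,000 = $3,000. Cost to patient: $3,000. OOP to date $6,690.75. Plan pays $12,000 − $3,000 = $9,000.
Claim 3 ($5,856): 25% coinsurance on $5,856 = $1,464. Patient pays $1,464; OOP now $8,154.75. Insurer: $5,856 − $1,464 = $4,392.
Claim 4 ($10,778): deductible met; 25% of $10,778 = $2,694.50. OOP would hit $10,849.25 > $8,750, so the cap limits the patient to $8,750 − $8,154.75 = $595.25. Insurer: $10,778 − $595.25 = $10,182.75.
Insurer total = bills − patient's total = $38,939 − $8,750 = $30,189.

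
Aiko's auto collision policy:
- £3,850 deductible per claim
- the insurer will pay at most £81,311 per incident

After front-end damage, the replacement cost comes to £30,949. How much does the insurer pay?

£27,099

Subtract the deductible: £30,949 − £3,850 = £27,099.
That's under the £81,311 cap, so the insurer reimburses the full £27,099.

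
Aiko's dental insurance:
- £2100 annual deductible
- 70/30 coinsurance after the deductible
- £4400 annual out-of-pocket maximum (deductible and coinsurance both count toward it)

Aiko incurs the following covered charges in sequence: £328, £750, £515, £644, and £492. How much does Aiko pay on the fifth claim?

£147.60

Bill 1, £328: fully absorbed by the deductible. Cost to patient: £328. OOP to date £328.
Bill 2, £750: all of it applies to the deductible. Patient owes £750 (running OOP £1078).
Bill 3, £515: all of it applies to the deductible. Patient pays £515; OOP now £1593.
Bill 4, £644: £507 to deductible, leaving £137; 30% of £137 = £41.10. Patient owes £548.10 (running OOP £2141.10).
Bill 5, £492: 30% coinsurance on £492 = £147.60. Patient pays £147.60; OOP now £2288.70.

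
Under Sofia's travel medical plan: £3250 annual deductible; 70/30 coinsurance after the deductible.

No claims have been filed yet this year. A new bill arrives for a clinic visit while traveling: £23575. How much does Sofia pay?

£9347.50

Deductible not yet touched, so the first £3250 of the bill goes to the deductible.
That leaves £23575 − £3250 = £20325 for coinsurance.
Coinsurance: £20325 × 30% = £6097.50.
That puts the traveler's cost at £3250 + £6097.50 = £9347.50.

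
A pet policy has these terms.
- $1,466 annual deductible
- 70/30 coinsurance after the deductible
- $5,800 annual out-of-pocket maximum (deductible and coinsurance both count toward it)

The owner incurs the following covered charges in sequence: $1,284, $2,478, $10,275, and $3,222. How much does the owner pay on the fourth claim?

Bill 1, $1,284: fully absorbed by the deductible. Cost to owner: $1,284. OOP to date $1,284.
Bill 2, $2,478: $182 to deductible, leaving $2,296; coinsurance $2,296 × 30% = $688.80. Cost to owner: $870.80. OOP to date $2,154.80.
Bill 3, $10,275: deductible already satisfied, so owner's share is 30% × $10,275 = $3,082.50. Owner owes $3,082.50 (running OOP $5,237.30).
Bill 4, $3,222: 30% coinsurance on $3,222 = $966.60. OOP would hit $6,203.90 > $5,800, so the cap limits the owner to $5,800 − $5,237.30 = $562.70.

$562.70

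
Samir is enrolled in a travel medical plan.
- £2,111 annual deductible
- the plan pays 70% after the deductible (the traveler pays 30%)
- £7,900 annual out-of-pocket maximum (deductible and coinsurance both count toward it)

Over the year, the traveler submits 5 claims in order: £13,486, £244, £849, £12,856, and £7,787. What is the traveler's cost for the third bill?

£254.70

Bill 1, £13,486: £2,111 to deductible, leaving £11,375; 30% of £11,375 = £3,412.50. Cost to traveler: £5,523.50. OOP to date £5,523.50.
Bill 2, £244: deductible already satisfied, so traveler's share is 30% × £244 = £73.20. Traveler pays £73.20; OOP now £5,596.70.
Bill 3, £849: deductible already satisfied, so traveler's share is 30% × £849 = £254.70. Cost to traveler: £254.70. OOP to date £5,851.40.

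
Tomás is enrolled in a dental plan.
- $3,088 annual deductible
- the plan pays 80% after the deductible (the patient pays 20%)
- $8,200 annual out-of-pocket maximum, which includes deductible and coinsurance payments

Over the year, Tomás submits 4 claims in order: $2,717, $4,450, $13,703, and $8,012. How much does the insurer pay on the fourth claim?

Claim 1 — $2,717: fully absorbed by the deductible. Cost to patient: $2,717. OOP to date $2,717. Insurer: $2,717 − $2,717 = $0.
Claim 2 — $4,450: $371 to deductible, leaving $4,079; patient's 20% is $815.80. Patient pays $1,186.80; OOP now $3,903.80. Plan pays $4,450 − $1,186.80 = $3,263.20.
Claim 3 — $13,703: deductible met; 20% of $13,703 = $2,740.60. Patient owes $2,740.60 (running OOP $6,644.40). Plan pays $13,703 − $2,740.60 = $10,962.40.
Claim 4 — $8,012: deductible already satisfied, so patient's share is 20% × $8,012 = $1,602.40. OOP would hit $8,246.80 > $8,200, so the cap limits the patient to $8,200 − $6,644.40 = $1,555.60. Insurer: $8,012 − $1,555.60 = $6,456.40.

$6,456.40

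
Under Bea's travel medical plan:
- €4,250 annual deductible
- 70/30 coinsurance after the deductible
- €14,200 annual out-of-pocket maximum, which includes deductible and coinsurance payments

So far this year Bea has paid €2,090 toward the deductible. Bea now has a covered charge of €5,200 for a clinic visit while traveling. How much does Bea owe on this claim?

€2,090 of the €4,250 deductible is already met, leaving €2,160.
After the €2,160 deductible portion, €5,200 − €2,160 = €3,040 is subject to coinsurance.
Coinsurance: €3,040 × 30% = €912.
Traveler responsibility before any cap: €2,160 + €912 = €3,072.
Total out-of-pocket so far would be €2,090 + €3,072 = €5,162, below the €14,200 cap — no reduction.

€3,072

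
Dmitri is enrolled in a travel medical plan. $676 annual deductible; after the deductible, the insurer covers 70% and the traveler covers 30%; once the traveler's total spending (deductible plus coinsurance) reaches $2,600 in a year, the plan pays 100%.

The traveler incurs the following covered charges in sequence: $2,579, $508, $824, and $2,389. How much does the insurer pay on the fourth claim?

$1,672.30

Claim 1 — $2,579: deductible takes $676, $1,903 remains; 30% of $1,903 = $570.90. Traveler owes $1,246.90 (running OOP $1,246.90). Insurer: $2,579 − $1,246.90 = $1,332.10.
Claim 2 — $508: 30% coinsurance on $508 = $152.40. Traveler owes $152.40 (running OOP $1,399.30). Insurer: $508 − $152.40 = $355.60.
Claim 3 — $824: 30% coinsurance on $824 = $247.20. Traveler owes $247.20 (running OOP $1,646.50). Plan pays $824 − $247.20 = $576.80.
Claim 4 — $2,389: deductible already satisfied, so traveler's share is 30% × $2,389 = $716.70. Cost to traveler: $716.70. OOP to date $2,363.20. Plan pays $2,389 − $716.70 = $1,672.30.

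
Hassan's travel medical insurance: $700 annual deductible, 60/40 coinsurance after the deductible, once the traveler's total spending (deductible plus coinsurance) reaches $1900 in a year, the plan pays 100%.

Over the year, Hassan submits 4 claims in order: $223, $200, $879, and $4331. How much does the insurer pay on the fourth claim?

Claim 1 ($223): entire amount goes to the deductible. Traveler pays $223; OOP now $223. Insurer: $223 − $223 = $0.
Claim 2 ($200): all of it applies to the deductible. Traveler pays $200; OOP now $423. Insurer: $200 − $200 = $0.
Claim 3 ($879): $277 to deductible, leaving $602; coinsurance $602 × 40% = $240.80. Cost to traveler: $517.80. OOP to date $940.80. Plan pays $879 − $517.80 = $361.20.
Claim 4 ($4331): deductible met; 40% of $4331 = $1732.40. OOP would hit $2673.20 > $1900, so the cap limits the traveler to $1900 − $940.80 = $959.20. Insurer: $4331 − $959.20 = $3371.80.

$3371.80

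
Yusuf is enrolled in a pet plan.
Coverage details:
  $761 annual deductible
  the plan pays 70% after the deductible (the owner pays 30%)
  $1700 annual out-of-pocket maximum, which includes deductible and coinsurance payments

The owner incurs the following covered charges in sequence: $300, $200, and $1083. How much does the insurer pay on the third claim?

$575.40

Claim 1 — $300: fully absorbed by the deductible. Owner owes $300 (running OOP $300). Plan pays $300 − $300 = $0.
Claim 2 — $200: all of it applies to the deductible. Cost to owner: $200. OOP to date $500. Plan pays $200 − $200 = $0.
Claim 3 — $1083: $261 to deductible, leaving $822; coinsurance $822 × 30% = $246.60. Cost to owner: $507.60. OOP to date $1007.60. Plan pays $1083 − $507.60 = $575.40.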